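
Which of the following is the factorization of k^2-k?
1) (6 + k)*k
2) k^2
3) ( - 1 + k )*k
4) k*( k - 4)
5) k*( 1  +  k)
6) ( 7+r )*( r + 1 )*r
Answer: 3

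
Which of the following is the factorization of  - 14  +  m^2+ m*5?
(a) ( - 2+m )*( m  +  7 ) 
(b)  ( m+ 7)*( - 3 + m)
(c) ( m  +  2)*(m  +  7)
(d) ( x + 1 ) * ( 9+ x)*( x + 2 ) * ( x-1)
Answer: a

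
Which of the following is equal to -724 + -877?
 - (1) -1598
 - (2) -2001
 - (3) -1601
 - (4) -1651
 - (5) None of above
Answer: 3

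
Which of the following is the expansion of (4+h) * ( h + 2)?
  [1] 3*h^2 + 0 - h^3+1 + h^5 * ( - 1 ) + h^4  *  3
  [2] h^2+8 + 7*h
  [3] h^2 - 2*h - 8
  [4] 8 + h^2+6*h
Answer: 4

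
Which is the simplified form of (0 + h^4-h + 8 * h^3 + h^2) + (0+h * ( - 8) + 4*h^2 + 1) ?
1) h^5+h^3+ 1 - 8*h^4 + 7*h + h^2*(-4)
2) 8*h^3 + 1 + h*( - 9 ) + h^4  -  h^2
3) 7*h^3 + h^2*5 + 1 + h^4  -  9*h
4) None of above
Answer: 4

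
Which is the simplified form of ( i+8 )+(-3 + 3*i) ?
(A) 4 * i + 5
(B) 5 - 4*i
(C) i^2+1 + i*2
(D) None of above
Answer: A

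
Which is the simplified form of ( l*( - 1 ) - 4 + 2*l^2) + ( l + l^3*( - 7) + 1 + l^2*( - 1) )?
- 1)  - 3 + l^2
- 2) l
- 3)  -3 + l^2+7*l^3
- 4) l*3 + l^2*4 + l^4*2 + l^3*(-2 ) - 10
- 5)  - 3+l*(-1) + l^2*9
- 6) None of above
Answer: 6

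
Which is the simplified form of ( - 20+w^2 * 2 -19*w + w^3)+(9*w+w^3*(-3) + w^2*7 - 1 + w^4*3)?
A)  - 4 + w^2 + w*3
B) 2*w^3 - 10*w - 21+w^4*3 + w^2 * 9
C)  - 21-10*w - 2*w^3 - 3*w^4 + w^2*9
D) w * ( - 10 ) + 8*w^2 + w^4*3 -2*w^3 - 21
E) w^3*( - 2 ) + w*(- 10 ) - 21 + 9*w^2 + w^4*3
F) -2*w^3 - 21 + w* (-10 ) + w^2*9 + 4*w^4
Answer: E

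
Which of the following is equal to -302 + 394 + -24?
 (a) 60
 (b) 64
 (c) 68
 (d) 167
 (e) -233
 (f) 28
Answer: c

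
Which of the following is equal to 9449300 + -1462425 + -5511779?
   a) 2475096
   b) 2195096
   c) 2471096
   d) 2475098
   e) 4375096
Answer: a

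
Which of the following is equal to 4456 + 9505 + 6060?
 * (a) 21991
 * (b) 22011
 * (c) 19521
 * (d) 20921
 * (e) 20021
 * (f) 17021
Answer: e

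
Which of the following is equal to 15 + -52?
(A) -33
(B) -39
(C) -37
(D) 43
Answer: C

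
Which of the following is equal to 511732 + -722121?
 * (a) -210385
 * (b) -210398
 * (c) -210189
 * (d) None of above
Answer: d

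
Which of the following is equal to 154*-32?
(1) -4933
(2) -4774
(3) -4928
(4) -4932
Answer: 3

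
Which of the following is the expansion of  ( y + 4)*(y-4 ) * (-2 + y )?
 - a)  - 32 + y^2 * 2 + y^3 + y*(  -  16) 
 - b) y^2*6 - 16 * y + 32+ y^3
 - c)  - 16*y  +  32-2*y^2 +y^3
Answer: c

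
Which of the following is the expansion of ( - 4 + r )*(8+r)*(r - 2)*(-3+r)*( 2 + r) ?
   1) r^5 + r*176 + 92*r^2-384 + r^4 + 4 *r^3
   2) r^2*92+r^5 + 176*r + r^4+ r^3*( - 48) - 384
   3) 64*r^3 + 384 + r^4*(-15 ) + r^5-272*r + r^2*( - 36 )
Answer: 2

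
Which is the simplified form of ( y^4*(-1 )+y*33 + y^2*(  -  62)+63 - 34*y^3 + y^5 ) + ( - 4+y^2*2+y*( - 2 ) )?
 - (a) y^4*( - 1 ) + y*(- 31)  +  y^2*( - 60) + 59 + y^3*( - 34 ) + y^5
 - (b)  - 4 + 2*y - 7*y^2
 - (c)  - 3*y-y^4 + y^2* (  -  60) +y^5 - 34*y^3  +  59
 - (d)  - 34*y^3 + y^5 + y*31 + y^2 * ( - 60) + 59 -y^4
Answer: d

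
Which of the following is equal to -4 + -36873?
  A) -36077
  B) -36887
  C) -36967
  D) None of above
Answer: D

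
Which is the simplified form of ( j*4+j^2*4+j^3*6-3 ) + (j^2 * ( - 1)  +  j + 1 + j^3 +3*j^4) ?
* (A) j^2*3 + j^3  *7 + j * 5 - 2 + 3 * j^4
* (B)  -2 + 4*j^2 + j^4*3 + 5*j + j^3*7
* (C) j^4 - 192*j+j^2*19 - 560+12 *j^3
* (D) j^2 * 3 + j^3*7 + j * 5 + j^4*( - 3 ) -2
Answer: A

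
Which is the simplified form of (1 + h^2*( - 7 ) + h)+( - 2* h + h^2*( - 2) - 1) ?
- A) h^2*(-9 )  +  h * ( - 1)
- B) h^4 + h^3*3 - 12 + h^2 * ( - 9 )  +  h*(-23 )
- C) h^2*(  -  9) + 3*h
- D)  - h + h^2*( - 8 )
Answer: A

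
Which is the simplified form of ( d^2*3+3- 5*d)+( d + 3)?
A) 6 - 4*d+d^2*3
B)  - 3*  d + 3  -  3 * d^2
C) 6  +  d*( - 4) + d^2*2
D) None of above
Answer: A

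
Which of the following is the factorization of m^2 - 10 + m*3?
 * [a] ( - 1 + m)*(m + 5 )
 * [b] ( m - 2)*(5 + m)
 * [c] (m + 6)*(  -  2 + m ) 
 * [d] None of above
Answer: b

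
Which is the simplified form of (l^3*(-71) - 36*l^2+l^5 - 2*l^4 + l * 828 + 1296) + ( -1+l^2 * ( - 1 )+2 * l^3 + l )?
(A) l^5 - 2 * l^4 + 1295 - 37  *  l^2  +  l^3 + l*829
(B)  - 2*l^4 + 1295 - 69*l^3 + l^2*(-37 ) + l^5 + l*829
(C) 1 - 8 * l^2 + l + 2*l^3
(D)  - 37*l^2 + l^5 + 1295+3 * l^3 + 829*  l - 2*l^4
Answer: B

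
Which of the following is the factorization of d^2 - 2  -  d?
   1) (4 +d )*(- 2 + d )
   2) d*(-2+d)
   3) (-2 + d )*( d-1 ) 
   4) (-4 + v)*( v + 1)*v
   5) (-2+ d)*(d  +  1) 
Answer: 5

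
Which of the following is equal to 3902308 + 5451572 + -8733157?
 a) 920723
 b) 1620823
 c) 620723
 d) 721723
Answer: c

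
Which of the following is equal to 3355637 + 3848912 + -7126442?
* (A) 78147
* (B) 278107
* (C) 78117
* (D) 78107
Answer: D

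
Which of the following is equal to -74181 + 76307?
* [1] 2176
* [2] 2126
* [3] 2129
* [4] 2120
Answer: 2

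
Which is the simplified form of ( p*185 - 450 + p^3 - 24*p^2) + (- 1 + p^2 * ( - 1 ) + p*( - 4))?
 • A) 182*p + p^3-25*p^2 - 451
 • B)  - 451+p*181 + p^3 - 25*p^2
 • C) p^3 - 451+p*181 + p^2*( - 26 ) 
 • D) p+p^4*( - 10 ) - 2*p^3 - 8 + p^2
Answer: B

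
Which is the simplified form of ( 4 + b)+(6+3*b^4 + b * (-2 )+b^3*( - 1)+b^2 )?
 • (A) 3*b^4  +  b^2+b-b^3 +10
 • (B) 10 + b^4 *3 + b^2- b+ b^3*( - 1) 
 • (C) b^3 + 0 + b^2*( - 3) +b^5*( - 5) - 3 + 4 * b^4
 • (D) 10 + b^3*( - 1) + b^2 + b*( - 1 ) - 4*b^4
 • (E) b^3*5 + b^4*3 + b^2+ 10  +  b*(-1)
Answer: B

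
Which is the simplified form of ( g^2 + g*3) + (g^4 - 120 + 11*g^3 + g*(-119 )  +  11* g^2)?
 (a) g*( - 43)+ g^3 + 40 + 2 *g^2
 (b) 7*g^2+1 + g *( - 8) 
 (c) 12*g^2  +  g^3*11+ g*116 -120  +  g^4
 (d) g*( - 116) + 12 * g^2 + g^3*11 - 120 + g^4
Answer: d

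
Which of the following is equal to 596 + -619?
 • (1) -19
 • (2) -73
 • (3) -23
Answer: 3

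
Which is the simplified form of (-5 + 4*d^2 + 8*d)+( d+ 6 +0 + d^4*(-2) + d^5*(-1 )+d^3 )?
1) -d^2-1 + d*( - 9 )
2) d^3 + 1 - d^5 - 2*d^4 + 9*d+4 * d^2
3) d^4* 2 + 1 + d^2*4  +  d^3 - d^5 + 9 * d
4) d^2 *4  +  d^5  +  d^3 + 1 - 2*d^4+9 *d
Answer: 2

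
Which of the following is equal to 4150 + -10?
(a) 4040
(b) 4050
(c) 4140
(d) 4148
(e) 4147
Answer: c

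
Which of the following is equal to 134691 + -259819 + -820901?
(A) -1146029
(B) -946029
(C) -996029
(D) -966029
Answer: B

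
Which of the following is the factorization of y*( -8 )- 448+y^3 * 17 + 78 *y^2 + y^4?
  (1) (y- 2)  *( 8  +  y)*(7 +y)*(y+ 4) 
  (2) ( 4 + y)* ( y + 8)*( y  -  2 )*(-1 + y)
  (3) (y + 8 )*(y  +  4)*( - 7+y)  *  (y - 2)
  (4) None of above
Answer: 1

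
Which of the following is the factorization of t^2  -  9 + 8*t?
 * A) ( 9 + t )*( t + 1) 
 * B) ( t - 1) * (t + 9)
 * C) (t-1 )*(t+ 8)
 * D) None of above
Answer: B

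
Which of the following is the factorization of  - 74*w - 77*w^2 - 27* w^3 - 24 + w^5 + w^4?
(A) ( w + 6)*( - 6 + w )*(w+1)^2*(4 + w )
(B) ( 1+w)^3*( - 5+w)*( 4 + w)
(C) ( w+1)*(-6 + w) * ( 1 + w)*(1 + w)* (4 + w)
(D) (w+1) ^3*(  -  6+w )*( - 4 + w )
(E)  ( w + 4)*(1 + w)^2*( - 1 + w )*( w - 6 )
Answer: C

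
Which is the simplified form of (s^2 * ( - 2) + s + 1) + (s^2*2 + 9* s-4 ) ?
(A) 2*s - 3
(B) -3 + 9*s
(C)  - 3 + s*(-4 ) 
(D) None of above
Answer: D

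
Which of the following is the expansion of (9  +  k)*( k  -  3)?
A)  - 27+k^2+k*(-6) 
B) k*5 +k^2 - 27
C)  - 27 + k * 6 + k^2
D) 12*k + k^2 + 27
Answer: C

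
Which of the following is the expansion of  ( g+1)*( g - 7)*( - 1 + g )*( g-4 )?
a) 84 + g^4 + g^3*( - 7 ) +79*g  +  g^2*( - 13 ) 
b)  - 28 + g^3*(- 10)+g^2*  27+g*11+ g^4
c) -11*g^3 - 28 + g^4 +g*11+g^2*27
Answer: c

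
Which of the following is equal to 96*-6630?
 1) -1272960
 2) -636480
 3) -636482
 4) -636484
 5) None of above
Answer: 2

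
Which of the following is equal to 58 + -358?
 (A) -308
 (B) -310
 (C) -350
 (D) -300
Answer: D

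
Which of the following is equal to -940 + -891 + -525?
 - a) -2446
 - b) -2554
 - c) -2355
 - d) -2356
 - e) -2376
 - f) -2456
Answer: d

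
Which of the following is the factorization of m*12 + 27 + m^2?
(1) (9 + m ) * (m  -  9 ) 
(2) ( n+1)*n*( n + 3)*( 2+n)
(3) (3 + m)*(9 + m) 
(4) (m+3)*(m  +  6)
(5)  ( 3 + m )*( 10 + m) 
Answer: 3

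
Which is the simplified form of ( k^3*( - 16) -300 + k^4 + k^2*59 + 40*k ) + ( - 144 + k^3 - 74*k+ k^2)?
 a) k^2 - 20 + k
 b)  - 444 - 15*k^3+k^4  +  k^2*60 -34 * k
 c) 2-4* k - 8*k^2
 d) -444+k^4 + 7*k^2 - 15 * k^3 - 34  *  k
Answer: b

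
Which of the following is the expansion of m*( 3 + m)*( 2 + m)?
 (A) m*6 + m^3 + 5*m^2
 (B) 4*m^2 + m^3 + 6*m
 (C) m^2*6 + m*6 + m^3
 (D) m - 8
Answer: A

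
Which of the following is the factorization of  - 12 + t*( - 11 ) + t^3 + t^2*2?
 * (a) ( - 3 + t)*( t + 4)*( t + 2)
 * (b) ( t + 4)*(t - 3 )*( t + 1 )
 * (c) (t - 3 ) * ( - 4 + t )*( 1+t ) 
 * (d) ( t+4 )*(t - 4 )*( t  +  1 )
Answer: b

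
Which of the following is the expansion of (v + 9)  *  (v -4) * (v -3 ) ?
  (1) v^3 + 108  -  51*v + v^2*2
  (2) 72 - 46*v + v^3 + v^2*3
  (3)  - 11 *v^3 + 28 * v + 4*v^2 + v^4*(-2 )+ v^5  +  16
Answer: 1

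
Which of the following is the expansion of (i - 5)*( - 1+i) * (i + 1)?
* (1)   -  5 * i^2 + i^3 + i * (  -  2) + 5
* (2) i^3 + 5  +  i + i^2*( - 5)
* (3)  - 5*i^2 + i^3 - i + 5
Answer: 3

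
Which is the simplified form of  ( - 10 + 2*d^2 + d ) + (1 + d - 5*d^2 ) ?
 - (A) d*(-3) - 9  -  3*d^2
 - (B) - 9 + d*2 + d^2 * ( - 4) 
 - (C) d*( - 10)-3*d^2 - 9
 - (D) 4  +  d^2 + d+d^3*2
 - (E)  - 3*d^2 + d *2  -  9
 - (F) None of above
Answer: E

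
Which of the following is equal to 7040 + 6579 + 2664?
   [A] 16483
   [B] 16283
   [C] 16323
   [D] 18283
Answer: B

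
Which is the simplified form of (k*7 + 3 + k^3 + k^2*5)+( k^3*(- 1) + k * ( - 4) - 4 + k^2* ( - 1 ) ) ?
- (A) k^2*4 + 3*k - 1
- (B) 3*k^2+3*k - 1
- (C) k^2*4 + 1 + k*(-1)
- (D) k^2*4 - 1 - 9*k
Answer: A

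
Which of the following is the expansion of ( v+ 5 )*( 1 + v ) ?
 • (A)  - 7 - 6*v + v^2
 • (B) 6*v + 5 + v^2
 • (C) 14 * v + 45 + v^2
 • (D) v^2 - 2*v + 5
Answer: B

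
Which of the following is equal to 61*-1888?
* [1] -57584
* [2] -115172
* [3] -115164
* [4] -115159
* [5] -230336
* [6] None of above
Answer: 6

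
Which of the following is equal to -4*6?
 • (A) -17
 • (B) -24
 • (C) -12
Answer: B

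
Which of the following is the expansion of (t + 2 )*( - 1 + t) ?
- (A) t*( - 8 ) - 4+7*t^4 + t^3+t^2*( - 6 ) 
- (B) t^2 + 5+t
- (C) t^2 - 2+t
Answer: C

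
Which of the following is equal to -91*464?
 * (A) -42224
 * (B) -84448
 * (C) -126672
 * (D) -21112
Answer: A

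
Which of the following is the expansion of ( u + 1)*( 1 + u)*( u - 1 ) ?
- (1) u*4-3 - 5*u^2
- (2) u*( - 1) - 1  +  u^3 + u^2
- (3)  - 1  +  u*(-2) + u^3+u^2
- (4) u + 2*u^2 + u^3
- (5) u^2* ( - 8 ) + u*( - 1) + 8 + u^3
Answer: 2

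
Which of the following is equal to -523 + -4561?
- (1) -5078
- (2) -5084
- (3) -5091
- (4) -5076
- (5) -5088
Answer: 2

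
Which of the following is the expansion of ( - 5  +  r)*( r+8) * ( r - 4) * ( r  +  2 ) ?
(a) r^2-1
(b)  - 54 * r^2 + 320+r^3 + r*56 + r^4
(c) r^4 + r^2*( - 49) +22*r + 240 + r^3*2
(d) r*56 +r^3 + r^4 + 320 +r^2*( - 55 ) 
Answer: b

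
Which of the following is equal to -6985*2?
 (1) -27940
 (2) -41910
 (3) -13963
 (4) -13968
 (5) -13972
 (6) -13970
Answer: 6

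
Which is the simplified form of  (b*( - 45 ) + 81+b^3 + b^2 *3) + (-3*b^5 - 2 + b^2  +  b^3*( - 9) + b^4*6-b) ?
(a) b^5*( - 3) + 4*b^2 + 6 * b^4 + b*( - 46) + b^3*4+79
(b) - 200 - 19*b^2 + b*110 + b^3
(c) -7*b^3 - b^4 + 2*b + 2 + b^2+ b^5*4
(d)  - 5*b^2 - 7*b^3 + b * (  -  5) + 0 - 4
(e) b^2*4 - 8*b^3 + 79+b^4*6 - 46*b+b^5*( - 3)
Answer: e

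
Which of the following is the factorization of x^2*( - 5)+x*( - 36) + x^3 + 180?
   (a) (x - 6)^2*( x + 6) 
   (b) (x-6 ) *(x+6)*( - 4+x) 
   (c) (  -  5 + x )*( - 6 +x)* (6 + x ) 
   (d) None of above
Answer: c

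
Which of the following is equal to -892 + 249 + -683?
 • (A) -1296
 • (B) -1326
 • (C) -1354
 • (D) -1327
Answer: B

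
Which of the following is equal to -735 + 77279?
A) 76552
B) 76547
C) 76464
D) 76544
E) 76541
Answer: D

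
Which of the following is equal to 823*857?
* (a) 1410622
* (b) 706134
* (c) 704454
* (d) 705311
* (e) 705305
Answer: d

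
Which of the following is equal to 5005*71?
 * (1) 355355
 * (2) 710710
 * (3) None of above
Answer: 1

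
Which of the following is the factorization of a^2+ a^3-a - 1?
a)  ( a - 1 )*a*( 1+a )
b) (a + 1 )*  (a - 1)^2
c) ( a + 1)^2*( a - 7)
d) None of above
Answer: d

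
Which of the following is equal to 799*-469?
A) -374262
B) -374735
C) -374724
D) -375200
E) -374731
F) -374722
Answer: E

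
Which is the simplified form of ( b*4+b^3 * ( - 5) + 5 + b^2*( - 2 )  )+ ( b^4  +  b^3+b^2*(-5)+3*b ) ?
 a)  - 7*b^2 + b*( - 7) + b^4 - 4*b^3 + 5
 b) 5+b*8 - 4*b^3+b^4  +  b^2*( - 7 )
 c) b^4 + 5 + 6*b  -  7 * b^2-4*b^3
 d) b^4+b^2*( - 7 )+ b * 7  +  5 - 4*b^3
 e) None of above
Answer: d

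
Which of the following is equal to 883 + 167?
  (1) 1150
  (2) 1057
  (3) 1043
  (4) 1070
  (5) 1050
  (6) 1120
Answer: 5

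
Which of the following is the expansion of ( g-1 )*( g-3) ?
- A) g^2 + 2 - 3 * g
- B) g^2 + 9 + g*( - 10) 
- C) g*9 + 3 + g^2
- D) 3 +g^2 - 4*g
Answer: D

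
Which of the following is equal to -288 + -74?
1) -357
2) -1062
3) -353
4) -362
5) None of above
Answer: 4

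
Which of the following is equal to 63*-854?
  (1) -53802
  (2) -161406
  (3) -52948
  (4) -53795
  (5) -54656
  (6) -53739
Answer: 1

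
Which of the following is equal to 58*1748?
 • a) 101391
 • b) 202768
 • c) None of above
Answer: c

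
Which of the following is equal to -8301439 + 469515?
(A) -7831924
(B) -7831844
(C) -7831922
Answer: A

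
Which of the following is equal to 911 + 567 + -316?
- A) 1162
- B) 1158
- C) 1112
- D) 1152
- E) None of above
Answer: A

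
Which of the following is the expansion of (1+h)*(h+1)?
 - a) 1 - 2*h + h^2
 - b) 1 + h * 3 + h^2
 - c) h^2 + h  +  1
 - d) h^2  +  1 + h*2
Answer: d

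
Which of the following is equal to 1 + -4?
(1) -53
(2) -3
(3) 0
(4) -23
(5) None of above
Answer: 2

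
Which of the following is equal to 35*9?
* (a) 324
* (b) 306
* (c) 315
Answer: c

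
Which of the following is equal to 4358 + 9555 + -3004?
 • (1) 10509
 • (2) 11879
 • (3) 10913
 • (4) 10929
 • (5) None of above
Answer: 5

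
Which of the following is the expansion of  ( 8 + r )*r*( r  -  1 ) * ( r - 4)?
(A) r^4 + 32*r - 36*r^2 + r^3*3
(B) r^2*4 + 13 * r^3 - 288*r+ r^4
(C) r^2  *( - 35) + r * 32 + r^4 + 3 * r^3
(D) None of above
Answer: A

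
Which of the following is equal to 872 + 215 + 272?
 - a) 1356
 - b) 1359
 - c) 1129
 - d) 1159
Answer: b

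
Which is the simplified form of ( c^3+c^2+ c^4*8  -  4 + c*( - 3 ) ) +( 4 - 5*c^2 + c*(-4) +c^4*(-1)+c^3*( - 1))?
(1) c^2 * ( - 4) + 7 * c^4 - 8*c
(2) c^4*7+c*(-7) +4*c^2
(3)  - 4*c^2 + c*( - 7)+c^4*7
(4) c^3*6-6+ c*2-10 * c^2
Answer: 3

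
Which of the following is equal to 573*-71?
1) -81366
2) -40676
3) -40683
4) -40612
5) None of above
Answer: 3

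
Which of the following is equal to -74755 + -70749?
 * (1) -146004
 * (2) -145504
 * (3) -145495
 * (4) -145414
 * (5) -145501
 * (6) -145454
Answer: 2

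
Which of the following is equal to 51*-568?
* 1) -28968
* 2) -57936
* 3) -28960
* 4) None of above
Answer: 1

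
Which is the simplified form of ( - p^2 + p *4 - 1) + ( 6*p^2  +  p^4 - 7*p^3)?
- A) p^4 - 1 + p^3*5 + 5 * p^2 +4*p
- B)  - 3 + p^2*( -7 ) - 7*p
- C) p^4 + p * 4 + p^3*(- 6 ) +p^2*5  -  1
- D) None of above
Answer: D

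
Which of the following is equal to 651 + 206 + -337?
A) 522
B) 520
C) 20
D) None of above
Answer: B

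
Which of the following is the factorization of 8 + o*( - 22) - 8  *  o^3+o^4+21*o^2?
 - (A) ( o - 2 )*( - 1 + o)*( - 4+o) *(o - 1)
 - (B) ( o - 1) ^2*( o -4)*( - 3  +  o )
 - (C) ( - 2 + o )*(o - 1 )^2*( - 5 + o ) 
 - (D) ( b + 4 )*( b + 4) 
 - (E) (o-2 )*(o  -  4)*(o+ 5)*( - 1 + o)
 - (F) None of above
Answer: A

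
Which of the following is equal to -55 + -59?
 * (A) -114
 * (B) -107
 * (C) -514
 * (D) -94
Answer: A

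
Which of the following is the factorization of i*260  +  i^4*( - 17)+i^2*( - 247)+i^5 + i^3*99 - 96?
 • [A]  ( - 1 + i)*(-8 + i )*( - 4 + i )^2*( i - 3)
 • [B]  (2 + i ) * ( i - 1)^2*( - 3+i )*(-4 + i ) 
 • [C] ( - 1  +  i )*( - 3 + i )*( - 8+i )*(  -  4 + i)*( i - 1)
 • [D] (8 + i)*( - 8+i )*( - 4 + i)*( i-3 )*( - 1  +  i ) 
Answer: C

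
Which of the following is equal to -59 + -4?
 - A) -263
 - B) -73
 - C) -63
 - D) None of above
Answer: C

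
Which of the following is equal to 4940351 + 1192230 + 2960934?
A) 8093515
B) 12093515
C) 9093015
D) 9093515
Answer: D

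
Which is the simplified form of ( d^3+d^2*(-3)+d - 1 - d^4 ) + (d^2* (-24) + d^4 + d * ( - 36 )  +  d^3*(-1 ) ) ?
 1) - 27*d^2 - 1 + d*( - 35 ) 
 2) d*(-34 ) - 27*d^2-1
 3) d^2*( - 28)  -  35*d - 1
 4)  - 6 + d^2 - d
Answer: 1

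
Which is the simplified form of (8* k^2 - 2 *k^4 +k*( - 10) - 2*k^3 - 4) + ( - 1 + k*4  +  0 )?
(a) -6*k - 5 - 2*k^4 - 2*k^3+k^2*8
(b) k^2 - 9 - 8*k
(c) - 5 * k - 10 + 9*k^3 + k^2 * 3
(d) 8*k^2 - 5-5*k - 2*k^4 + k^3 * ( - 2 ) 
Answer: a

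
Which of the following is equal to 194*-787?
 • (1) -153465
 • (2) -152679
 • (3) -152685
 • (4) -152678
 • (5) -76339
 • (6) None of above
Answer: 4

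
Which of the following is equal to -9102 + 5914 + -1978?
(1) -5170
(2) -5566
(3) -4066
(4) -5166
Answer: 4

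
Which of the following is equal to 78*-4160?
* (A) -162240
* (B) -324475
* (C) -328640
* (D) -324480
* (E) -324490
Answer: D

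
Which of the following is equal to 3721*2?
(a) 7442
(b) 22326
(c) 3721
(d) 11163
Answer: a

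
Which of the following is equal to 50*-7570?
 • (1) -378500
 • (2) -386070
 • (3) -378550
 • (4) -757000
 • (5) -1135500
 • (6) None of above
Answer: 1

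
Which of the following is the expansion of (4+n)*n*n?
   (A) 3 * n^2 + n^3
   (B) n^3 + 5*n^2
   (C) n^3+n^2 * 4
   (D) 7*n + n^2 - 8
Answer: C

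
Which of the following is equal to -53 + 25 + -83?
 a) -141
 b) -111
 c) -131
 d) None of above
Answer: b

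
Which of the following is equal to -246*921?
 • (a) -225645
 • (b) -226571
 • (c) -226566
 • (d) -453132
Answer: c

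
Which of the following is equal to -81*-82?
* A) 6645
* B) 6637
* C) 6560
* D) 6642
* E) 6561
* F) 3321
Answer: D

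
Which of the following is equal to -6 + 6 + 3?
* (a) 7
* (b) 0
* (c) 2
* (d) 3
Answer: d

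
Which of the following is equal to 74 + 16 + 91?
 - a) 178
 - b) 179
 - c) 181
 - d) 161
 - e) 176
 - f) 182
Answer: c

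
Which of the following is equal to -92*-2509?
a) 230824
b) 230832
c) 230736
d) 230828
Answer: d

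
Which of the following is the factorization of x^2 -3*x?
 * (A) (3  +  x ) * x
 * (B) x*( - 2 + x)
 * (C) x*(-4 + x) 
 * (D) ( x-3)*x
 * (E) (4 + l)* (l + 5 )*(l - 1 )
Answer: D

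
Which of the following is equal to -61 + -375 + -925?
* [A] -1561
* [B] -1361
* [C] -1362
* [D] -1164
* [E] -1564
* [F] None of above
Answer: B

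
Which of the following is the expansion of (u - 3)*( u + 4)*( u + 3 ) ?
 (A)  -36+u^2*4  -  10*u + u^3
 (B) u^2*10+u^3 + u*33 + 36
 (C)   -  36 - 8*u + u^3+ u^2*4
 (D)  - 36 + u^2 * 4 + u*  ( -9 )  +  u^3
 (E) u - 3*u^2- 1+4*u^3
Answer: D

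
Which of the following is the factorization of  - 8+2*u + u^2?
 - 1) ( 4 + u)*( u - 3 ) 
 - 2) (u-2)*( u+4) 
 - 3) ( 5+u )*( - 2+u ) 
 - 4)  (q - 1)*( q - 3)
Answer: 2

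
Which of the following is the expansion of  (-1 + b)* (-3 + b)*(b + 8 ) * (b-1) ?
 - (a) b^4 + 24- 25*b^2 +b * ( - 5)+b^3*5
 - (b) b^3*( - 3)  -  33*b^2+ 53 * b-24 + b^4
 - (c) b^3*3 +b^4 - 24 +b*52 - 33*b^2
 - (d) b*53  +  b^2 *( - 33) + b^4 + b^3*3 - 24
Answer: d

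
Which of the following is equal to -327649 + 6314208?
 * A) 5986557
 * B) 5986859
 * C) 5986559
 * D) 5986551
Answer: C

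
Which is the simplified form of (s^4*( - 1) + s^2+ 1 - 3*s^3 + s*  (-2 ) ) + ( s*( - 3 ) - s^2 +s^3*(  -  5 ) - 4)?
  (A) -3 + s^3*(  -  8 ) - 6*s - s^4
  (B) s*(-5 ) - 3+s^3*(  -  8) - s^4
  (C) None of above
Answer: B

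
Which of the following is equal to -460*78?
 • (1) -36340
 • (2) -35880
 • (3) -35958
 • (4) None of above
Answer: 2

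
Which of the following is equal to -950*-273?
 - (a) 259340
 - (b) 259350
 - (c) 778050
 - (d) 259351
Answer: b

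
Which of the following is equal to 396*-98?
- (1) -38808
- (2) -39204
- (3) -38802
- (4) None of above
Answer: 1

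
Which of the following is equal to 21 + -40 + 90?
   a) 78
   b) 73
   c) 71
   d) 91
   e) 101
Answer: c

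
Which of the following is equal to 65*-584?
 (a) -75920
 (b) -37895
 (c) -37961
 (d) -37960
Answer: d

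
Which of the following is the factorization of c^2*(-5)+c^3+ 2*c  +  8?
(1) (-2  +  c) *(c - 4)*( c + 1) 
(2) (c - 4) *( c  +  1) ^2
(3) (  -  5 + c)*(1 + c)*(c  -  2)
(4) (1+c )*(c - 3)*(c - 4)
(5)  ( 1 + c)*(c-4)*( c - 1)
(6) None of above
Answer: 1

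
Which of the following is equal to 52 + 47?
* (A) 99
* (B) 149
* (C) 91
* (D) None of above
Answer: A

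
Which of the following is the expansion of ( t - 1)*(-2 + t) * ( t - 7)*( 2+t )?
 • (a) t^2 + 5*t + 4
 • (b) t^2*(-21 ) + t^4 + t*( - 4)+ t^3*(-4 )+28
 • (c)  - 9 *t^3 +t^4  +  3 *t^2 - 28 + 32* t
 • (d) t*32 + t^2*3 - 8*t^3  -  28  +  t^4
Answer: d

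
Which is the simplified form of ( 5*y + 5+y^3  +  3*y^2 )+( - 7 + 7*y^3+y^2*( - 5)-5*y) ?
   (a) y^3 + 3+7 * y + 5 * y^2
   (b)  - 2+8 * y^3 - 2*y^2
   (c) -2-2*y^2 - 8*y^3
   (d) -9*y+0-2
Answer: b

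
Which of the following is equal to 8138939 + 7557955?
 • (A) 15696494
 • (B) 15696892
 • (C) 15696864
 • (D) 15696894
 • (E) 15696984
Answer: D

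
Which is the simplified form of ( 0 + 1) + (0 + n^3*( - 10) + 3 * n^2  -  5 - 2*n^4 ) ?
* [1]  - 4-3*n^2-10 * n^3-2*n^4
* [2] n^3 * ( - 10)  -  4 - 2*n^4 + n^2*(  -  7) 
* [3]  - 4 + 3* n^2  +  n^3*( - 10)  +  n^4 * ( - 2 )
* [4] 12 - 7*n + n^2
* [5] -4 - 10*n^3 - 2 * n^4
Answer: 3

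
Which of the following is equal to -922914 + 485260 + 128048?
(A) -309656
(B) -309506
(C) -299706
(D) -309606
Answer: D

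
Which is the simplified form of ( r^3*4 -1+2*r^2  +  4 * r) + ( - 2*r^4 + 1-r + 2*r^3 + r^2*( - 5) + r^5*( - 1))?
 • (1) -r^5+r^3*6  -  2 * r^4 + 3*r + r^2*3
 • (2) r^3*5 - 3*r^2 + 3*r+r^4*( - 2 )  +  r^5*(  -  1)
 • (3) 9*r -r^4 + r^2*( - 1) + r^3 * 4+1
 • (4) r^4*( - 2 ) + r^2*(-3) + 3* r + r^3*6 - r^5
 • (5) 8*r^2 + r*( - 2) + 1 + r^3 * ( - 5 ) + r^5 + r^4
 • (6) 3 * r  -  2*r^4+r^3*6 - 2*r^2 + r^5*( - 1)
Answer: 4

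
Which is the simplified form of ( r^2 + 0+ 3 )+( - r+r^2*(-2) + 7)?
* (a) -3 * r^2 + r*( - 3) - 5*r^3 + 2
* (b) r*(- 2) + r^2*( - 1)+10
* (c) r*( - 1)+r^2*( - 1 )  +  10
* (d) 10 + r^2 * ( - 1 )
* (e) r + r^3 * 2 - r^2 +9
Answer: c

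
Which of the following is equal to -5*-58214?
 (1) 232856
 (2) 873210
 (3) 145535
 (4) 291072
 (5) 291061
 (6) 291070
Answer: 6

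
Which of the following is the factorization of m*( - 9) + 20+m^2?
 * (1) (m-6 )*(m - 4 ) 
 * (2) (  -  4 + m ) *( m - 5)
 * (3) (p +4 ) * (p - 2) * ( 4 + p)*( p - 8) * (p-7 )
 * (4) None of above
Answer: 2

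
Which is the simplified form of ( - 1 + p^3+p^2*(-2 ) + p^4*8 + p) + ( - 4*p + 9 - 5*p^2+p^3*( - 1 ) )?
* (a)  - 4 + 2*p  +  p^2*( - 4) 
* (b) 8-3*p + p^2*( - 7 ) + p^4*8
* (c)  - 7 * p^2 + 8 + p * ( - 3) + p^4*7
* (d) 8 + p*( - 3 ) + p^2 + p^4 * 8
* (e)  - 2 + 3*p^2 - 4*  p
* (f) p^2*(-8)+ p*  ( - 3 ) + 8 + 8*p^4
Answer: b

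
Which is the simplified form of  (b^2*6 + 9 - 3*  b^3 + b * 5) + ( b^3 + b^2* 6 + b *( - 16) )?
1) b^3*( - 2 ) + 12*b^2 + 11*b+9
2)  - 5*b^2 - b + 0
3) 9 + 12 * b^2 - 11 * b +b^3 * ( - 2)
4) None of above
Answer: 3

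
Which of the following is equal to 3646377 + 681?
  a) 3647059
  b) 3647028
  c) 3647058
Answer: c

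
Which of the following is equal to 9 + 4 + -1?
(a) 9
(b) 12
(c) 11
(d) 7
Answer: b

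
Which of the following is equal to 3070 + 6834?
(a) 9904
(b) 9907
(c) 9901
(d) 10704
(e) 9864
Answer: a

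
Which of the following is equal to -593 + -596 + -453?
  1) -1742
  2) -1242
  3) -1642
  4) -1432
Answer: 3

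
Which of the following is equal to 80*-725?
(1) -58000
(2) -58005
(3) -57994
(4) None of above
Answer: 1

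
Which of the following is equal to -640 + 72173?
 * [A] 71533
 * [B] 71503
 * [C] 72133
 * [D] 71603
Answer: A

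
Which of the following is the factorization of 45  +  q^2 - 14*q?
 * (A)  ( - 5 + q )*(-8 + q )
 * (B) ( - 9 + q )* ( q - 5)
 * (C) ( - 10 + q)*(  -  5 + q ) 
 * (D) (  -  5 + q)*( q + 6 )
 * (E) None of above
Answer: B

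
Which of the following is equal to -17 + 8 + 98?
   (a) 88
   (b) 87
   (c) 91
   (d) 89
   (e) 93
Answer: d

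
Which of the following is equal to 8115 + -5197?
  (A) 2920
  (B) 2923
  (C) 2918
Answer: C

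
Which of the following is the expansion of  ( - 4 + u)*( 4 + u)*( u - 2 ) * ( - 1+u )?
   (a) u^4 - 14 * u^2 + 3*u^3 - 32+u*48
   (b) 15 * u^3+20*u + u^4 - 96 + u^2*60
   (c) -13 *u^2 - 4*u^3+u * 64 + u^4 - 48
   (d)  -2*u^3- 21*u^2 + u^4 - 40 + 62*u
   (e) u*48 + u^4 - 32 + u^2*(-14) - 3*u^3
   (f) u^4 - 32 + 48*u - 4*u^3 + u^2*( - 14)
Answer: e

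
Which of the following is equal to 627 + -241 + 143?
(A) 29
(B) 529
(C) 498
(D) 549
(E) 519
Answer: B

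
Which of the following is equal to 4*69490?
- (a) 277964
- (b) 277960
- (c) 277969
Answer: b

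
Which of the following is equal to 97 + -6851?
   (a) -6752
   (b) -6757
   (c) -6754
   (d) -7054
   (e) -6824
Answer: c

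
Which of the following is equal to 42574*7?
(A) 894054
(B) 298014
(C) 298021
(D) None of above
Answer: D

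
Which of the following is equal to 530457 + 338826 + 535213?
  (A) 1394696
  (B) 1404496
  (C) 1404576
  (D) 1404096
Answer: B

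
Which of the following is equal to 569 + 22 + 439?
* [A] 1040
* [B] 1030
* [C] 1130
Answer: B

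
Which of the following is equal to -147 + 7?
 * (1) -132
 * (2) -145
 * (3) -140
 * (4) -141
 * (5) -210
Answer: 3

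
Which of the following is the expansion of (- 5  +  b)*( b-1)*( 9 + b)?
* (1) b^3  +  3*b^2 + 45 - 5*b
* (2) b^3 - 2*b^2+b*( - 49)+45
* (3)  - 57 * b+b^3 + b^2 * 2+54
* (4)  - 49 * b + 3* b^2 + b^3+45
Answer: 4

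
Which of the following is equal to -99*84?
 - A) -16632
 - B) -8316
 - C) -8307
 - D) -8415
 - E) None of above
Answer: B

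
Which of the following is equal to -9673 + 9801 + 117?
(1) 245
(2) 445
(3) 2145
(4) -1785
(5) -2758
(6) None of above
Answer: 1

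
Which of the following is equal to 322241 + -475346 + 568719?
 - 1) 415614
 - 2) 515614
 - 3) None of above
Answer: 1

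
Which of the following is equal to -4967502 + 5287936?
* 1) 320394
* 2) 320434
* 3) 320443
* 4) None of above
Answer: 2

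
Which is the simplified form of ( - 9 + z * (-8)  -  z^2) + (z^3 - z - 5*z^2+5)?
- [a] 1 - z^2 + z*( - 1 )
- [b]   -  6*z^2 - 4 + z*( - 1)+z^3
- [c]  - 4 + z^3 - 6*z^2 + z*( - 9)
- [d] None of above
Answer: c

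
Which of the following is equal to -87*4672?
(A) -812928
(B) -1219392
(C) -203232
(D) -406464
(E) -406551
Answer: D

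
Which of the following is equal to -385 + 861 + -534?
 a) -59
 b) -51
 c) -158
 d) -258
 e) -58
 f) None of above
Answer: e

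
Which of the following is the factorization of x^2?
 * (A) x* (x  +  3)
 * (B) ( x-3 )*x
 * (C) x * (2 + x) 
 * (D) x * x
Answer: D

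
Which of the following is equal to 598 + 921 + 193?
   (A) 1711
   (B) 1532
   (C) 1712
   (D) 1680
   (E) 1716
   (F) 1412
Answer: C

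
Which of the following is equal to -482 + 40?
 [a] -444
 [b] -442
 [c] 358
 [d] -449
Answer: b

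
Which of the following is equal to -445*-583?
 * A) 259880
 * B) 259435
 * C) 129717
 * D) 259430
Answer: B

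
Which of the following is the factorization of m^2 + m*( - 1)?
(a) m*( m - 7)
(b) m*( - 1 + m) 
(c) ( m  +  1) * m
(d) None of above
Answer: b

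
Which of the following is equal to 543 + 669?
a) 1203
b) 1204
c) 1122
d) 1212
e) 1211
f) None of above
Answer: d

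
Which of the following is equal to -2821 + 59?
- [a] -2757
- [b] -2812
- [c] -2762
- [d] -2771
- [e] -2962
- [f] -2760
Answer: c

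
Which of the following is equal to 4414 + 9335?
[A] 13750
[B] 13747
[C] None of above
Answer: C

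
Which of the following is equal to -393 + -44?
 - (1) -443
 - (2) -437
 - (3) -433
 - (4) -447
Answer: 2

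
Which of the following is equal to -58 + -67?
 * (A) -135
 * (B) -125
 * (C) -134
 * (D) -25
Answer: B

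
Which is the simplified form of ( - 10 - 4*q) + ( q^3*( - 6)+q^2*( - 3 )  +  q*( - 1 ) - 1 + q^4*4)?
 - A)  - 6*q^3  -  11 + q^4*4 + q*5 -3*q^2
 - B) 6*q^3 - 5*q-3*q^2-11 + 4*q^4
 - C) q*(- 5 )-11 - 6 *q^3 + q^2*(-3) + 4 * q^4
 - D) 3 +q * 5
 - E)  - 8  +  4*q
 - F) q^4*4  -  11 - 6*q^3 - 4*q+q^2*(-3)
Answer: C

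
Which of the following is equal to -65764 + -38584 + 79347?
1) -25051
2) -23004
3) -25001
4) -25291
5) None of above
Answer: 3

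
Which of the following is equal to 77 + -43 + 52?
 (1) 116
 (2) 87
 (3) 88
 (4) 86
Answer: 4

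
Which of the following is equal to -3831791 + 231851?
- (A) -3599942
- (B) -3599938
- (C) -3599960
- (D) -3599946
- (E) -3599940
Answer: E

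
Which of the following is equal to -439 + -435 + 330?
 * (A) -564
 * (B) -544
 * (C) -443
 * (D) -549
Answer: B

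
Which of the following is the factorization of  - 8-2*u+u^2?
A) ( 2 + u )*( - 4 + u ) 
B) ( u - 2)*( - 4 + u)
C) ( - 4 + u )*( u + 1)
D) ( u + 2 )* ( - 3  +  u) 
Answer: A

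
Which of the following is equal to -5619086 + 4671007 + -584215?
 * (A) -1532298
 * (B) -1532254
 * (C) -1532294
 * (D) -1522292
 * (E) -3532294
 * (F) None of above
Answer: C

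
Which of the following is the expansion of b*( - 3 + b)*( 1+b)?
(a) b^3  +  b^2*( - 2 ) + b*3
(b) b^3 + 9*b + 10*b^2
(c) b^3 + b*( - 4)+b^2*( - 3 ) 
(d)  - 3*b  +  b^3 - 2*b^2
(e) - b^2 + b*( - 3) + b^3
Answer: d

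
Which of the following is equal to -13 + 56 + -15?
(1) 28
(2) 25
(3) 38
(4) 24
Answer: 1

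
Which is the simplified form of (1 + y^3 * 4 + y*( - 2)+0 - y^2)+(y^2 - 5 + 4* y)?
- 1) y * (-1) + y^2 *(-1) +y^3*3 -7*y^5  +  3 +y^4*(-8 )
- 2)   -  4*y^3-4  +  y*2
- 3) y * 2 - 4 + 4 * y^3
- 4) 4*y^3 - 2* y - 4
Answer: 3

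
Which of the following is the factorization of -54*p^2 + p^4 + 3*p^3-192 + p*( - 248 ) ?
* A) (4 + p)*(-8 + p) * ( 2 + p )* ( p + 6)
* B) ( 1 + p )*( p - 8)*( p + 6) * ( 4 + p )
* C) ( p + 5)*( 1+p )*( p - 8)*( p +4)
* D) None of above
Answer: B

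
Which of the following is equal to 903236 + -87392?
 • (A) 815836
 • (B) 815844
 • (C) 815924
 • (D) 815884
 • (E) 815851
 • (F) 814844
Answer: B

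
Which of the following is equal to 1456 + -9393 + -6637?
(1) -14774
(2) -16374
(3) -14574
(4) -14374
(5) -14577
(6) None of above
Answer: 3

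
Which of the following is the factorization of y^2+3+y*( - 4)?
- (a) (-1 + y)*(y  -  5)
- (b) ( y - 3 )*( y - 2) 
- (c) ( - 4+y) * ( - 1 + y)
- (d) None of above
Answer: d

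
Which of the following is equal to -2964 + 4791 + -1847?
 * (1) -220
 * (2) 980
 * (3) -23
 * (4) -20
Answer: 4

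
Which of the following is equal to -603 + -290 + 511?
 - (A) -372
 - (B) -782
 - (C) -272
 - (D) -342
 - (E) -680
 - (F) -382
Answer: F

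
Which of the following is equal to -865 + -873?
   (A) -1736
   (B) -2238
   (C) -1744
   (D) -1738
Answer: D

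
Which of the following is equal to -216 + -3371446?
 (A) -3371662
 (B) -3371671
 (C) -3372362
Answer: A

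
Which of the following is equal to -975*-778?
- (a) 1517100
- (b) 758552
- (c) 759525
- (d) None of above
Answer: d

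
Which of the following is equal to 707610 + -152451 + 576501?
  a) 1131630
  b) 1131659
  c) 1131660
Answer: c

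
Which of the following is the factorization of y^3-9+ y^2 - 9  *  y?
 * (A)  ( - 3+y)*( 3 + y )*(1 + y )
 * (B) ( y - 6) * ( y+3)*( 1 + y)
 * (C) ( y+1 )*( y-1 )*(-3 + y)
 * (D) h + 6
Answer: A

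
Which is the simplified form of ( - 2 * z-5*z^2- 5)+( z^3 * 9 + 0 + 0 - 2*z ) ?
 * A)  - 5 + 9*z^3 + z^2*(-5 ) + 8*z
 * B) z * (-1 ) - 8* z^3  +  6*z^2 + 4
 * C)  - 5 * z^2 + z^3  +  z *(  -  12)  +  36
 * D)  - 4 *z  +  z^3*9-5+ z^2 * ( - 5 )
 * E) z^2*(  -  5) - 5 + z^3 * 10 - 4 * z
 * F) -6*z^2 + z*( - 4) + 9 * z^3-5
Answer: D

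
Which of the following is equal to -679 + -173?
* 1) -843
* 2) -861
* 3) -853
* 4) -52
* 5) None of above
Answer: 5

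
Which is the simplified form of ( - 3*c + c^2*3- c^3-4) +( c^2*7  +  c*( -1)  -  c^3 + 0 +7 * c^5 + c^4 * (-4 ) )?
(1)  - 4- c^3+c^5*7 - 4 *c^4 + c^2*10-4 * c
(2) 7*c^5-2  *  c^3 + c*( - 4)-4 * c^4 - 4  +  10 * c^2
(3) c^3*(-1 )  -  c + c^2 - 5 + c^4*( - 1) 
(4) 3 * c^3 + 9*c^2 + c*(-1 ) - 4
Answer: 2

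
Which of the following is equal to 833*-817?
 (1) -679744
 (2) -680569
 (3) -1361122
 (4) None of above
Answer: 4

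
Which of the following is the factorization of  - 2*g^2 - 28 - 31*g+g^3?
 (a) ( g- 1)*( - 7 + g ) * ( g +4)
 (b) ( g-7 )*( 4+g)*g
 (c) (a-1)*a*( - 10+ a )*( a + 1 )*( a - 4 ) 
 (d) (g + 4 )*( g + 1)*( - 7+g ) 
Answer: d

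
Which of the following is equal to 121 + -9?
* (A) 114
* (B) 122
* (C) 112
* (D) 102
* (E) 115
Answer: C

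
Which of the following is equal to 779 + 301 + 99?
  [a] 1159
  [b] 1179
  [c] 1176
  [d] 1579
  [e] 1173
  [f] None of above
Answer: b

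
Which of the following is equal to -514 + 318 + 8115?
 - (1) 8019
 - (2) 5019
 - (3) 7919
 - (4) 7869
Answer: 3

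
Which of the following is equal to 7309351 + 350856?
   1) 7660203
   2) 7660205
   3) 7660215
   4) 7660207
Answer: 4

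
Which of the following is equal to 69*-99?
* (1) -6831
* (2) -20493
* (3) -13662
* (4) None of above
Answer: 1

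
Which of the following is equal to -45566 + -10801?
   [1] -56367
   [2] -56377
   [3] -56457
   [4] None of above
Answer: 1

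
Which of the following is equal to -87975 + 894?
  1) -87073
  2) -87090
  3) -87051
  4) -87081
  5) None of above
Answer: 4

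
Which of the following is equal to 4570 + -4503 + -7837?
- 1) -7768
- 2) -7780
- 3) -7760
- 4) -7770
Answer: 4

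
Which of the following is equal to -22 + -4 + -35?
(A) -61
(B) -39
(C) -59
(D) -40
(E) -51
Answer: A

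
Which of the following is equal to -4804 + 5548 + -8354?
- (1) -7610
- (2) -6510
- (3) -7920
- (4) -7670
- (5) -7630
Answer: 1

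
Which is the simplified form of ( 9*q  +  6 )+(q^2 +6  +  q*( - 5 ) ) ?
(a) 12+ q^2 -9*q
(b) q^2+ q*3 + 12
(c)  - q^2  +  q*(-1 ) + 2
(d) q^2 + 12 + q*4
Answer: d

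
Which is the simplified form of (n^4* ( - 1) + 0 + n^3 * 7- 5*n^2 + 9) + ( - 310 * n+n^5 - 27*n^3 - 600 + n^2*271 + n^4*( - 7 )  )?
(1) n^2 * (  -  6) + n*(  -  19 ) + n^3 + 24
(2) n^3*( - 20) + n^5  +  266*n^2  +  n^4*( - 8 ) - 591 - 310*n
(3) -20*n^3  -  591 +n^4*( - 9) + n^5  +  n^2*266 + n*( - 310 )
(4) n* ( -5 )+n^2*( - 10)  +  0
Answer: 2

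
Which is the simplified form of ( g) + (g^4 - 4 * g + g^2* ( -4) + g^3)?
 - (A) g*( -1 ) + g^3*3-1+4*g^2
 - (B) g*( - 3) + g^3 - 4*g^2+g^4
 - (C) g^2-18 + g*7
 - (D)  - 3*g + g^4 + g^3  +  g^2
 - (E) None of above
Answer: B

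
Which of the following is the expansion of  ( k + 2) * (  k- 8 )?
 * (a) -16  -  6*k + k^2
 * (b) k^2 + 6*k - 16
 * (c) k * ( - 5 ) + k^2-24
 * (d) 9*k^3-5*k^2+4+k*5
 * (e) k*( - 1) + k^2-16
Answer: a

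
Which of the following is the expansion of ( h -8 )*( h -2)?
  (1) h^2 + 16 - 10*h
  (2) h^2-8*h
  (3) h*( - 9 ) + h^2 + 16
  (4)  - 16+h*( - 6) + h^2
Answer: 1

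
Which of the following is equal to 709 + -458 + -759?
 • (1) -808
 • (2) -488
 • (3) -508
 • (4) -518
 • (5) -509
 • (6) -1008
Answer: 3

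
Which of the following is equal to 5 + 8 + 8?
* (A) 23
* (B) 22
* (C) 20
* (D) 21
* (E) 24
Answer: D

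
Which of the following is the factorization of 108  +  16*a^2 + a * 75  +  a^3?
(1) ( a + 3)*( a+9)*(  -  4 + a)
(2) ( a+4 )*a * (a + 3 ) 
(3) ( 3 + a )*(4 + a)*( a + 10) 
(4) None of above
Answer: 4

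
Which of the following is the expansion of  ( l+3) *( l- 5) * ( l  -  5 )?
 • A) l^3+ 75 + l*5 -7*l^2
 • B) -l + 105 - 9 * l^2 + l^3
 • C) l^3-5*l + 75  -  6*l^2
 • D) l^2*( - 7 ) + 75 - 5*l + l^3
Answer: D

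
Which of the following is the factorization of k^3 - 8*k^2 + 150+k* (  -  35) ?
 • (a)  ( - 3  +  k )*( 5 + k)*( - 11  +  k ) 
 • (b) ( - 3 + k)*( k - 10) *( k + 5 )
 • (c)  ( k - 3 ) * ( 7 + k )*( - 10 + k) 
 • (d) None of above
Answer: b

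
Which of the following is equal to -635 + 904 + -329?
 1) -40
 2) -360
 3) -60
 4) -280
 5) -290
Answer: 3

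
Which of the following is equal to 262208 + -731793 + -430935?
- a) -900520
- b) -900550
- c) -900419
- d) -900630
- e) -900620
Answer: a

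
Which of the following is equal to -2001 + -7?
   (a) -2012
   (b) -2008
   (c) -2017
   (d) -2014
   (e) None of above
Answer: b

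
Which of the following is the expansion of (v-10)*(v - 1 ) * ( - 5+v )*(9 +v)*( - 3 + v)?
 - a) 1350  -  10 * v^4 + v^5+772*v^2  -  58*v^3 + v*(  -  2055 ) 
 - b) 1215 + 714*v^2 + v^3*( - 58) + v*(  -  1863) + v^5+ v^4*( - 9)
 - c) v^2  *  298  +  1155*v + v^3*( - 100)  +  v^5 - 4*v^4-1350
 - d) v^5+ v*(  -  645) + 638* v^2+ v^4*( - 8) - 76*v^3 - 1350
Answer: a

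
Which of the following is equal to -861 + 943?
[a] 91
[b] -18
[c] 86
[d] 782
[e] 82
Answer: e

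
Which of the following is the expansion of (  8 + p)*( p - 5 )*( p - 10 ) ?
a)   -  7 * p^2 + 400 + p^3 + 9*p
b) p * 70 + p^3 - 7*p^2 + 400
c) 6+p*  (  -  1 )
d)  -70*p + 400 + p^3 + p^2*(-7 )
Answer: d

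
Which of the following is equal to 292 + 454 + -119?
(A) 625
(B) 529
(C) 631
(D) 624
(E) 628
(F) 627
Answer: F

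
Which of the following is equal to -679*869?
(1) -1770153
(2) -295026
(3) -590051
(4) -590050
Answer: 3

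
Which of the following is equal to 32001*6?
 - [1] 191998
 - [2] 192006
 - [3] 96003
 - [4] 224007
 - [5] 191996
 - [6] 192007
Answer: 2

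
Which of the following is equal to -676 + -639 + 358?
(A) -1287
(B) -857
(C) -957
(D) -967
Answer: C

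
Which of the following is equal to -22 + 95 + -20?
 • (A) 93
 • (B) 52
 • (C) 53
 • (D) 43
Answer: C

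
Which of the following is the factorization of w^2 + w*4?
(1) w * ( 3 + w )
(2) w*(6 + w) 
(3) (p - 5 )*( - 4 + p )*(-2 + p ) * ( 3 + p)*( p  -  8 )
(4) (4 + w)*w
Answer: 4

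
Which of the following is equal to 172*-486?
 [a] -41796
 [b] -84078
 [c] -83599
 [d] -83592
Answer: d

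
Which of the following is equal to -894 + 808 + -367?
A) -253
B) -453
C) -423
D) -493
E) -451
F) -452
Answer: B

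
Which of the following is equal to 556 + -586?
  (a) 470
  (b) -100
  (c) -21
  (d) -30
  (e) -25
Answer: d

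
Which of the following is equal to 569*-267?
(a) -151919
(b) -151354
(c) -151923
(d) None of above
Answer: c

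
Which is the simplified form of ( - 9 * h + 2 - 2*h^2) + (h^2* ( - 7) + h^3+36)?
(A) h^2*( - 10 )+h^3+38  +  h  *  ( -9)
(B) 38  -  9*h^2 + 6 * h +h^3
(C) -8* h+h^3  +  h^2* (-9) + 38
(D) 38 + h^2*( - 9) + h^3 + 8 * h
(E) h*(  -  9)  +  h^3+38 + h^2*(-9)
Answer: E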